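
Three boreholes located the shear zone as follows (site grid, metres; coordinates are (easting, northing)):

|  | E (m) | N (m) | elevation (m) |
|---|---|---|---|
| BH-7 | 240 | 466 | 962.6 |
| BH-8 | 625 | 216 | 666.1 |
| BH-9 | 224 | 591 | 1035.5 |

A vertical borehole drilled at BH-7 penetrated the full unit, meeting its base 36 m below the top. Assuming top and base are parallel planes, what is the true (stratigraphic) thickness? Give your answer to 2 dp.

29.78 m

Let the plane be z = a·E + b·N + c.
BH-8−BH-7: 385a − 250b = −296.5;  BH-9−BH-7: −16a + 125b = 72.9.
Solving gives a = −0.42691, b = 0.52856.
|∇z| = √(a²+b²) = 0.67943, so dip δ = arctan(0.67943) = 34.19°.
True thickness = vertical thickness × cos δ = 36 × cos 34.19° = 29.78 m.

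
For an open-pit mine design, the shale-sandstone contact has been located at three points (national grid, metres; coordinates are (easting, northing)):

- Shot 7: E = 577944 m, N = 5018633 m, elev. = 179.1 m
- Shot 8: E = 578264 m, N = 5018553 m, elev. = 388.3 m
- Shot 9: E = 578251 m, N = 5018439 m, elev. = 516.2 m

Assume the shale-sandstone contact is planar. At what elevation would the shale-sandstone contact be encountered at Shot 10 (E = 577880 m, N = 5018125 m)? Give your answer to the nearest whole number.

747 m

Let the plane be z = a·E + b·N + c.
Shot 8−Shot 7: 320a − 80b = 209.2;  Shot 9−Shot 7: 307a − 194b = 337.1.
Solving gives a = 0.36292111, b = −1.16331557.
Then c = 179.1 − a·577944 − b·5018633 = 5628684.91.
At (577880, 5018125): z = 209724.9 − 5837662.9 + 5628684.91 = 746.8 m.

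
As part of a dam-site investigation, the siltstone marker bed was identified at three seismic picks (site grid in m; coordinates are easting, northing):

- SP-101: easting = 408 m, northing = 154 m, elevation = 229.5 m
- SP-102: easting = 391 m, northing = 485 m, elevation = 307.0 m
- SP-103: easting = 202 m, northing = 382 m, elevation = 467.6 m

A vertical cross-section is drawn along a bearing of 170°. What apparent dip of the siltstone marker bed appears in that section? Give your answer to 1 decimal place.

Two edge vectors: SP-101→SP-102 = (-17, 331, 77.5), SP-101→SP-103 = (-206, 228, 238.1).
Normal n = (SP-101→SP-102) × (SP-101→SP-103) = (61141.1, -11917.3, 64310).
So ∂z/∂easting = −n_x/n_z = −0.95072 and ∂z/∂northing = −n_y/n_z = 0.18531.
Unit vector along 170° is (sin 170°, cos 170°) = (0.1736, -0.9848).
Slope in that direction = a·(0.1736) + b·(-0.9848) = −0.34759.
Apparent dip = arctan|0.34759| = 19.2° (true dip is 44.1°, so apparent ≤ true as expected).

19.2°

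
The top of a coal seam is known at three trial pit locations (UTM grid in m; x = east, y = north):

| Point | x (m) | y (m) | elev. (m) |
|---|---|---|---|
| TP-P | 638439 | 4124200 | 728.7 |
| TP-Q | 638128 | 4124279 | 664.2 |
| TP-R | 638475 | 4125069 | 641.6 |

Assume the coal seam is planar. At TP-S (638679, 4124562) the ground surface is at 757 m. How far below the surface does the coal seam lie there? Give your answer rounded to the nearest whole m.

Let the plane be z = a·x + b·y + c.
TP-Q−TP-P: −311a + 79b = −64.5;  TP-R−TP-P: 36a + 869b = −87.1.
Solving gives a = 0.18004050, b = −0.10768867.
Then c = 728.7 − a·638439 − b·4124200 = 329913.46.
At (638679, 4124562): z_contact = 114988.1 − 444168.6 + 329913.46 = 732.9 m.
Depth below ground = 757 − 732.9 = 24 m.

24 m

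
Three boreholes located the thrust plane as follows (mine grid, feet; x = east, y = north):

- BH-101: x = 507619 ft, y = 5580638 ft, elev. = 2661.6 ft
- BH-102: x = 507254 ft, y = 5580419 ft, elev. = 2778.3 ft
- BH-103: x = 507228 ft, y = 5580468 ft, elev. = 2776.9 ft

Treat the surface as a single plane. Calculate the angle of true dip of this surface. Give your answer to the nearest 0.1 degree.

15.3°

Two edge vectors: BH-101→BH-102 = (-365, -219, 116.7), BH-101→BH-103 = (-391, -170, 115.3).
Normal n = (BH-101→BH-102) × (BH-101→BH-103) = (-5411.7, -3545.2, -23579).
So ∂z/∂x = −n_x/n_z = −0.22951 and ∂z/∂y = −n_y/n_z = −0.15035.
Gradient magnitude |∇z| = √(a² + b²) = √(0.05268 + 0.02261) = 0.27438.
True dip = arctan(0.27438) = 15.3°, dipping toward ENE (azimuth ≈ 057°).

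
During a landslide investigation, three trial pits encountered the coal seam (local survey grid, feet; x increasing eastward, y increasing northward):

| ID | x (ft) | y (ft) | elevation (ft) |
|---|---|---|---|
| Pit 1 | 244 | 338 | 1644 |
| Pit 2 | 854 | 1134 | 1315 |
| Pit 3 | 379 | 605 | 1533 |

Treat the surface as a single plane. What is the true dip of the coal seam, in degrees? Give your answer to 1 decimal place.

22.8°

Let the plane be z = a·x + b·y + c.
Pit 2−Pit 1: 610a + 796b = −329;  Pit 3−Pit 1: 135a + 267b = −111.
Solving gives a = 0.00926, b = −0.42041.
Gradient magnitude |∇z| = √(a² + b²) = √(0.00009 + 0.17675) = 0.42051.
True dip = arctan(0.42051) = 22.8°, dipping toward N (azimuth ≈ 359°).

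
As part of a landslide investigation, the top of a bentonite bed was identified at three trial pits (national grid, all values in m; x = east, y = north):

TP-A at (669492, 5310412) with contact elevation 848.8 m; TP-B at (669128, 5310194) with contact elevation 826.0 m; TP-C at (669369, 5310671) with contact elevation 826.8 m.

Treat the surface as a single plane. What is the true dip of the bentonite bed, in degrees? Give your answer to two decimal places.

5.61°

Two edge vectors: TP-A→TP-B = (-364, -218, -22.8), TP-A→TP-C = (-123, 259, -22).
Normal n = (TP-A→TP-B) × (TP-A→TP-C) = (10701.2, -5203.6, -121090).
So ∂z/∂x = −n_x/n_z = 0.08837 and ∂z/∂y = −n_y/n_z = −0.04297.
Gradient magnitude |∇z| = √(a² + b²) = √(0.00781 + 0.00185) = 0.09827.
True dip = arctan(0.09827) = 5.61°, dipping toward WNW (azimuth ≈ 296°).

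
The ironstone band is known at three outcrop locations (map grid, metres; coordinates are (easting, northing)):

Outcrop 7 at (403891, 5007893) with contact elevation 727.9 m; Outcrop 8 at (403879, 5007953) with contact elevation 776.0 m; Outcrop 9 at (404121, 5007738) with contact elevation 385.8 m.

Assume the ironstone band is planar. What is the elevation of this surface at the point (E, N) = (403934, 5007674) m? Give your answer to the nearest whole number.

553 m

Two edge vectors: Outcrop 7→Outcrop 8 = (-12, 60, 48.1), Outcrop 7→Outcrop 9 = (230, -155, -342.1).
Normal n = (Outcrop 7→Outcrop 8) × (Outcrop 7→Outcrop 9) = (-13070.5, 6957.8, -11940).
So ∂z/∂E = −n_x/n_z = −1.09468174 and ∂z/∂N = −n_y/n_z = 0.58273032.
Intercept c from Outcrop 7: 727.9 + 442132.10 − 2918251.08 = −2475391.08.
At (403934, 5007674): z = −442179.2 + 2918123.5 − 2475391.08 = 553.2 m.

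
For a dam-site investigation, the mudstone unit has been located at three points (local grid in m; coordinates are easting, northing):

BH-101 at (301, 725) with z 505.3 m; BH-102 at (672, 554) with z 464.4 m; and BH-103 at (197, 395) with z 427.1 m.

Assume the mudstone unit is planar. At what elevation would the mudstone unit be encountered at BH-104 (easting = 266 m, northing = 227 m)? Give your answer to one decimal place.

Two edge vectors: BH-101→BH-102 = (371, -171, -40.9), BH-101→BH-103 = (-104, -330, -78.2).
Normal n = (BH-101→BH-102) × (BH-101→BH-103) = (-124.8, 33265.8, -140214).
So ∂z/∂easting = −n_x/n_z = −0.00089 and ∂z/∂northing = −n_y/n_z = 0.23725.
Intercept c from BH-101: 505.3 + 0.27 − 172.01 = 333.56.
At (266, 227): z = −0.2 + 53.9 + 333.56 = 387.2 m.

387.2 m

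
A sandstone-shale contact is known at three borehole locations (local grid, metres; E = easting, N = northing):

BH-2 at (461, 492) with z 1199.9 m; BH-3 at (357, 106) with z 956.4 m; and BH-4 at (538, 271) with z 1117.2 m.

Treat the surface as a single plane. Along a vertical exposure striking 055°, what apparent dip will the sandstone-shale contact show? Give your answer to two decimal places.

Let the plane be z = a·E + b·N + c.
BH-3−BH-2: −104a − 386b = −243.5;  BH-4−BH-2: 77a − 221b = −82.7.
Solving gives a = 0.41535, b = 0.51892.
Unit vector along 055° is (sin 55°, cos 55°) = (0.8192, 0.5736).
Slope in that direction = a·(0.8192) + b·(0.5736) = 0.63787.
Apparent dip = arctan|0.63787| = 32.53° (true dip is 33.6°, so apparent ≤ true as expected).

32.53°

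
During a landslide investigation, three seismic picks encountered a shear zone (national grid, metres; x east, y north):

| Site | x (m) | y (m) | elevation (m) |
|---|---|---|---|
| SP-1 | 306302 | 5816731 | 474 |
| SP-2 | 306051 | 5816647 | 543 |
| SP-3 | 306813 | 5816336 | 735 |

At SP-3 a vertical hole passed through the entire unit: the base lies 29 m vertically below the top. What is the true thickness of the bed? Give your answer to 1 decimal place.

23.6 m

Let the plane be z = a·x + b·y + c.
SP-2−SP-1: −251a − 84b = 69;  SP-3−SP-1: 511a − 395b = 261.
Solving gives a = −0.03752, b = −0.70930.
|∇z| = √(a²+b²) = 0.71030, so dip δ = arctan(0.71030) = 35.39°.
True thickness = vertical thickness × cos δ = 29 × cos 35.39° = 23.6 m.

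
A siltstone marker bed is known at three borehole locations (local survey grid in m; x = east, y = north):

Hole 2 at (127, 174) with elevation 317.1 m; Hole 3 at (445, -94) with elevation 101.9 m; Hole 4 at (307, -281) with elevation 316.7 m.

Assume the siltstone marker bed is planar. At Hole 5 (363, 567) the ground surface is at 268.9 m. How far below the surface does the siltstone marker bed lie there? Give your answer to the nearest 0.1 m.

348.4 m

Two edge vectors: Hole 2→Hole 3 = (318, -268, -215.2), Hole 2→Hole 4 = (180, -455, -0.4).
Normal n = (Hole 2→Hole 3) × (Hole 2→Hole 4) = (-97808.8, -38608.8, -96450).
So ∂z/∂x = −n_x/n_z = −1.01409 and ∂z/∂y = −n_y/n_z = −0.40030.
Intercept c from Hole 2: 317.1 + 128.79 + 69.65 = 515.54.
At (363, 567): z_contact = −368.11 − 226.97 + 515.54 = -79.54 m.
Depth below ground = 268.9 − (-79.54) = 348.4 m.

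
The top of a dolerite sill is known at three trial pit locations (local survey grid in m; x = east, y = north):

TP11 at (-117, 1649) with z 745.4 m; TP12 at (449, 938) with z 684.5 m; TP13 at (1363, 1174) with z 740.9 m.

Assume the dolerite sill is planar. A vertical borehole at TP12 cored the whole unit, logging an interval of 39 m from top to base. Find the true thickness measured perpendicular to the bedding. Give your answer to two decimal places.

38.74 m

Two edge vectors: TP11→TP12 = (566, -711, -60.9), TP11→TP13 = (1480, -475, -4.5).
Normal n = (TP11→TP12) × (TP11→TP13) = (-25728, -87585, 783430).
So ∂z/∂x = −n_x/n_z = 0.03284 and ∂z/∂y = −n_y/n_z = 0.11180.
|∇z| = √(a²+b²) = 0.11652, so dip δ = arctan(0.11652) = 6.65°.
True thickness = vertical thickness × cos δ = 39 × cos 6.65° = 38.74 m.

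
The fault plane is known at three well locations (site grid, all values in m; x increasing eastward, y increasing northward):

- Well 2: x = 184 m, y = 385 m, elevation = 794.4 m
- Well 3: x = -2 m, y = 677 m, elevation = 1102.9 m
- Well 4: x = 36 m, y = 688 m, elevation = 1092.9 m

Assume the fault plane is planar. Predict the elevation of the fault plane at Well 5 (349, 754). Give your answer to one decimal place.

Let the plane be z = a·x + b·y + c.
Well 3−Well 2: −186a + 292b = 308.5;  Well 4−Well 2: −148a + 303b = 298.5.
Solving gives a = −0.48041, b = 0.75049.
Then c = 794.4 − a·184 − b·385 = 593.85.
At (349, 754): z = −167.7 + 565.9 + 593.85 = 992.1 m.

992.1 m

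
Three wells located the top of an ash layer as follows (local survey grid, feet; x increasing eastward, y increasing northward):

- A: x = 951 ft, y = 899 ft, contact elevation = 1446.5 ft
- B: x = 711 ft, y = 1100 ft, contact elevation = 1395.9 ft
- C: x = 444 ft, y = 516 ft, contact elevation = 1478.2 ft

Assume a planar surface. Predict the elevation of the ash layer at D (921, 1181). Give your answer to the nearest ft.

Let the plane be z = a·x + b·y + c.
B−A: −240a + 201b = −50.6;  C−A: −507a − 383b = 31.7.
Solving gives a = 0.06711, b = −0.17161.
Then c = 1446.5 − a·951 − b·899 = 1536.95.
At (921, 1181): z = 61.8 − 202.7 + 1536.95 = 1396.1 ft.

1396 ft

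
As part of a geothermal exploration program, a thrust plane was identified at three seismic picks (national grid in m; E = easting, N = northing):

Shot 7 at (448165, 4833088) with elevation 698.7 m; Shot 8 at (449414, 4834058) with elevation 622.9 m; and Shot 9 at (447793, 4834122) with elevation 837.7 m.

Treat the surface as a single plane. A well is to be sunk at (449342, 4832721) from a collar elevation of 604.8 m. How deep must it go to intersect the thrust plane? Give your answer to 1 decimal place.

Two edge vectors: Shot 7→Shot 8 = (1249, 970, -75.8), Shot 7→Shot 9 = (-372, 1034, 139).
Normal n = (Shot 7→Shot 8) × (Shot 7→Shot 9) = (213207.2, -145413.4, 1652306).
So ∂z/∂E = −n_x/n_z = −0.129036147 and ∂z/∂N = −n_y/n_z = 0.088006338.
Intercept c from Shot 7: 698.7 + 57829.48 − 425342.38 = −366814.19.
At (449342, 4832721): z_contact = −57981.36 + 425310.08 − 366814.19 = 514.53 m.
Depth below ground = 604.8 − 514.53 = 90.3 m.

90.3 m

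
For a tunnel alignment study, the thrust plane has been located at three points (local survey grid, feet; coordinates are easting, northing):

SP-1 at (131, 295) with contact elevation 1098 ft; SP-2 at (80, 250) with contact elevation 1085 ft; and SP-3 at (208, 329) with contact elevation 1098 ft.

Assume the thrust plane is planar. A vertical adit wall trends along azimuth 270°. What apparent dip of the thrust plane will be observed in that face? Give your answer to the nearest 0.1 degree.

Let the plane be z = a·easting + b·northing + c.
SP-2−SP-1: −51a − 45b = −13;  SP-3−SP-1: 77a + 34b = 0.
Solving gives a = −0.25534, b = 0.57828.
Unit vector along 270° is (sin 270°, cos 270°) = (-1.0000, -0.0000).
Slope in that direction = a·(-1.0000) + b·(-0.0000) = 0.25534.
Apparent dip = arctan|0.25534| = 14.3° (true dip is 32.3°, so apparent ≤ true as expected).

14.3°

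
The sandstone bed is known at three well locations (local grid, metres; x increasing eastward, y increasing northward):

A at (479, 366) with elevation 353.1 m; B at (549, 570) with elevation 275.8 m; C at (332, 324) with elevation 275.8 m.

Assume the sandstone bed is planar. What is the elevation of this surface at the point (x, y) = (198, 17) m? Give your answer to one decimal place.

372.0 m

Two edge vectors: A→B = (70, 204, -77.3), A→C = (-147, -42, -77.3).
Normal n = (A→B) × (A→C) = (-19015.8, 16774.1, 27048).
So ∂z/∂x = −n_x/n_z = 0.70304 and ∂z/∂y = −n_y/n_z = −0.62016.
Intercept c from A: 353.1 − 336.76 + 226.98 = 243.32.
At (198, 17): z = 139.2 − 10.5 + 243.32 = 372.0 m.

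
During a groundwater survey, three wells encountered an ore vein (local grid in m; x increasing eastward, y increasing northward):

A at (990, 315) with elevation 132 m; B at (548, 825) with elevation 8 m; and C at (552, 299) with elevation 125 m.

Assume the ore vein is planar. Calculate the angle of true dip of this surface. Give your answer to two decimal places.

12.60°

Two edge vectors: A→B = (-442, 510, -124), A→C = (-438, -16, -7).
Normal n = (A→B) × (A→C) = (-5554, 51218, 230452).
So ∂z/∂x = −n_x/n_z = 0.02410 and ∂z/∂y = −n_y/n_z = −0.22225.
Gradient magnitude |∇z| = √(a² + b²) = √(0.00058 + 0.04940) = 0.22355.
True dip = arctan(0.22355) = 12.60°, dipping toward N (azimuth ≈ 354°).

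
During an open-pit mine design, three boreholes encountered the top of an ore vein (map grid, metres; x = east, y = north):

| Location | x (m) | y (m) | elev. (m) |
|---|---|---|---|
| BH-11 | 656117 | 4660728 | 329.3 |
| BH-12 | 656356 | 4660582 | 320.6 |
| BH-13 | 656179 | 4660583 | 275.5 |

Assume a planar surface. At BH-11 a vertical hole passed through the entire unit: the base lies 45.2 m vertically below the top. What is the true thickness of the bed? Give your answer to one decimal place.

39.7 m

Two edge vectors: BH-11→BH-12 = (239, -146, -8.7), BH-11→BH-13 = (62, -145, -53.8).
Normal n = (BH-11→BH-12) × (BH-11→BH-13) = (6593.3, 12318.8, -25603).
So ∂z/∂x = −n_x/n_z = 0.25752 and ∂z/∂y = −n_y/n_z = 0.48115.
|∇z| = √(a²+b²) = 0.54573, so dip δ = arctan(0.54573) = 28.62°.
True thickness = vertical thickness × cos δ = 45.2 × cos 28.62° = 39.7 m.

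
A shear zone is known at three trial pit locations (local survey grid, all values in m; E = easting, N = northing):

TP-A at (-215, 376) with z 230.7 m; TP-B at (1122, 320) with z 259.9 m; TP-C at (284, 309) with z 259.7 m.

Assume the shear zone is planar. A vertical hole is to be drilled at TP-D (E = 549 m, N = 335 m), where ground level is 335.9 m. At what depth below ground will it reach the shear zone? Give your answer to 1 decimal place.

Let the plane be z = a·E + b·N + c.
TP-B−TP-A: 1337a − 56b = 29.2;  TP-C−TP-A: 499a − 67b = 29.
Solving gives a = 0.005393, b = −0.392670.
Then c = 230.7 − a·-215 − b·376 = 379.50.
At (549, 335): z_contact = 2.96 − 131.54 + 379.50 = 250.92 m.
Depth below ground = 335.9 − 250.92 = 85.0 m.

85.0 m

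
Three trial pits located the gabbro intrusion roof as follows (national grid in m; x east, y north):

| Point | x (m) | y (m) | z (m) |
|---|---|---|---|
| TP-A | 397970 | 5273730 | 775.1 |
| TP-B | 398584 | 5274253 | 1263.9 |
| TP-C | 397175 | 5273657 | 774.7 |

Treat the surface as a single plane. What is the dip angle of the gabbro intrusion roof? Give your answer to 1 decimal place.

Let the plane be z = a·x + b·y + c.
TP-B−TP-A: 614a + 523b = 488.8;  TP-C−TP-A: −795a − 73b = −0.4.
Solving gives a = −0.09562, b = 1.04687.
Gradient magnitude |∇z| = √(a² + b²) = √(0.00914 + 1.09594) = 1.05123.
True dip = arctan(1.05123) = 46.4°, dipping toward S (azimuth ≈ 175°).

46.4°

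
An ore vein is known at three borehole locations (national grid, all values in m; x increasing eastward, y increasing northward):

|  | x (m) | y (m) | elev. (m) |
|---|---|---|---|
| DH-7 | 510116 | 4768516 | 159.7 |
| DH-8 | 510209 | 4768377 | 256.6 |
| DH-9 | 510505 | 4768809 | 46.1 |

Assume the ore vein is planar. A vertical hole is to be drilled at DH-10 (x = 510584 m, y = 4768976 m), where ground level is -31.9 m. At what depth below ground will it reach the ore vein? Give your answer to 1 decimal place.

8.9 m

Let the plane be z = a·x + b·y + c.
DH-8−DH-7: 93a − 139b = 96.9;  DH-9−DH-7: 389a + 293b = −113.6.
Solving gives a = 0.154959420, b = −0.593444417.
Then c = 159.7 − a·510116 − b·4768516 = 2750961.62.
At (510584, 4768976): z_contact = 79119.80 − 2830122.18 + 2750961.62 = -40.76 m.
Depth below ground = -31.9 − (-40.76) = 8.9 m.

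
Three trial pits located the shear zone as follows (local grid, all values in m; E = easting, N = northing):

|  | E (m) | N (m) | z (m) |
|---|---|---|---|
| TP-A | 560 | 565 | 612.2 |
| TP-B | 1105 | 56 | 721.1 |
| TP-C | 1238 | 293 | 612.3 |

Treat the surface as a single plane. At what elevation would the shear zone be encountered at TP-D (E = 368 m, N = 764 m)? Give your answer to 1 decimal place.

566.5 m

Two edge vectors: TP-A→TP-B = (545, -509, 108.9), TP-A→TP-C = (678, -272, 0.1).
Normal n = (TP-A→TP-B) × (TP-A→TP-C) = (29569.9, 73779.7, 196862).
So ∂z/∂E = −n_x/n_z = −0.150206 and ∂z/∂N = −n_y/n_z = −0.374779.
Intercept c from TP-A: 612.2 + 84.12 + 211.75 = 908.07.
At (368, 764): z = −55.3 − 286.3 + 908.07 = 566.5 m.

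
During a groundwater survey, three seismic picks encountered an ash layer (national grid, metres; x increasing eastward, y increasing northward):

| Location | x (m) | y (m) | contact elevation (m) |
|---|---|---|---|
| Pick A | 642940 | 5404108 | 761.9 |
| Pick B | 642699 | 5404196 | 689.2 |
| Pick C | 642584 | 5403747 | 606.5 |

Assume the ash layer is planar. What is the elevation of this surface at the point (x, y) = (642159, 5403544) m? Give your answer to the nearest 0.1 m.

Let the plane be z = a·x + b·y + c.
Pick B−Pick A: −241a + 88b = −72.7;  Pick C−Pick A: −356a − 361b = −155.4.
Solving gives a = 0.337363622, b = 0.097779919.
Then c = 761.9 − a·642940 − b·5404108 = −744555.91.
At (642159, 5403544): z = 216641.1 + 528358.1 − 744555.91 = 443.3 m.

443.3 m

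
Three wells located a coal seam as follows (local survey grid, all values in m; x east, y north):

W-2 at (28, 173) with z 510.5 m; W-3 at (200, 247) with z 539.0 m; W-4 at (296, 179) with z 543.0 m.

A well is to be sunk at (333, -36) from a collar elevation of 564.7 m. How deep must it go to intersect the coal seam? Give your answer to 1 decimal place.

40.7 m

Two edge vectors: W-2→W-3 = (172, 74, 28.5), W-2→W-4 = (268, 6, 32.5).
Normal n = (W-2→W-3) × (W-2→W-4) = (2234, 2048, -18800).
So ∂z/∂x = −n_x/n_z = 0.11883 and ∂z/∂y = −n_y/n_z = 0.10894.
Intercept c from W-2: 510.5 − 3.33 − 18.85 = 488.33.
At (333, -36): z_contact = 39.57 − 3.92 + 488.33 = 523.98 m.
Depth below ground = 564.7 − 523.98 = 40.7 m.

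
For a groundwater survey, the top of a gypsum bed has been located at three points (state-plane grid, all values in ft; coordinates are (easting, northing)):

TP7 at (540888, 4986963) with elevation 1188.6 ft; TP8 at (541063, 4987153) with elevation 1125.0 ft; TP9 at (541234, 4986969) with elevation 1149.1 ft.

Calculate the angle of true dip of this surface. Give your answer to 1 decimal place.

14.5°

Let the plane be z = a·E + b·N + c.
TP8−TP7: 175a + 190b = −63.6;  TP9−TP7: 346a + 6b = −39.5.
Solving gives a = −0.11012, b = −0.23331.
Gradient magnitude |∇z| = √(a² + b²) = √(0.01213 + 0.05444) = 0.25799.
True dip = arctan(0.25799) = 14.5°, dipping toward NNE (azimuth ≈ 025°).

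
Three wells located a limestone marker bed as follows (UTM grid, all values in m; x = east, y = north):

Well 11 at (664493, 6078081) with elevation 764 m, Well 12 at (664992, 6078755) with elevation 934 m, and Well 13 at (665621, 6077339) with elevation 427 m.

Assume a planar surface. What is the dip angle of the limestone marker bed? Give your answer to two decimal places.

18.30°

Two edge vectors: Well 11→Well 12 = (499, 674, 170), Well 11→Well 13 = (1128, -742, -337).
Normal n = (Well 11→Well 12) × (Well 11→Well 13) = (-100998, 359923, -1130530).
So ∂z/∂x = −n_x/n_z = −0.08934 and ∂z/∂y = −n_y/n_z = 0.31837.
Gradient magnitude |∇z| = √(a² + b²) = √(0.00798 + 0.10136) = 0.33066.
True dip = arctan(0.33066) = 18.30°, dipping toward SSE (azimuth ≈ 164°).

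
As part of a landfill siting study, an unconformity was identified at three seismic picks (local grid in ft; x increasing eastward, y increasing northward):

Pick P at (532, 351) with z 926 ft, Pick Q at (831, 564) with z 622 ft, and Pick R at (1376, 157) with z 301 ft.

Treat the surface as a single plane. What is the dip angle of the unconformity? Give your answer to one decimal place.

Two edge vectors: Pick P→Pick Q = (299, 213, -304), Pick P→Pick R = (844, -194, -625).
Normal n = (Pick P→Pick Q) × (Pick P→Pick R) = (-192101, -69701, -237778).
So ∂z/∂x = −n_x/n_z = −0.80790 and ∂z/∂y = −n_y/n_z = −0.29313.
Gradient magnitude |∇z| = √(a² + b²) = √(0.65270 + 0.08593) = 0.85944.
True dip = arctan(0.85944) = 40.7°, dipping toward ENE (azimuth ≈ 070°).

40.7°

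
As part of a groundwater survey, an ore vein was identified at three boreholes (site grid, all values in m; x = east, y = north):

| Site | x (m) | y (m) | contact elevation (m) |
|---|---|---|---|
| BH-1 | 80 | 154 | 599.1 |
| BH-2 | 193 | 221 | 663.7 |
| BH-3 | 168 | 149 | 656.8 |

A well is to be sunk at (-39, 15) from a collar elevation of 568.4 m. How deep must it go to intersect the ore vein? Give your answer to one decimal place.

28.5 m

Let the plane be z = a·x + b·y + c.
BH-2−BH-1: 113a + 67b = 64.6;  BH-3−BH-1: 88a − 5b = 57.7.
Solving gives a = 0.64834, b = −0.12928.
Then c = 599.1 − a·80 − b·154 = 567.14.
At (-39, 15): z_contact = −25.29 − 1.94 + 567.14 = 539.92 m.
Depth below ground = 568.4 − 539.92 = 28.5 m.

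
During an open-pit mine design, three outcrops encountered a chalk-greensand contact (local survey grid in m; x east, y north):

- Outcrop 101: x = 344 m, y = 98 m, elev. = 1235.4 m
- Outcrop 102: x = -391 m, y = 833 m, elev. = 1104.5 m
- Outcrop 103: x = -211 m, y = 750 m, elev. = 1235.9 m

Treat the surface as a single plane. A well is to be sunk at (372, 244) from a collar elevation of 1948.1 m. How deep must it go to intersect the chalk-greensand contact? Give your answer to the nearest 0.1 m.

529.5 m

Two edge vectors: Outcrop 101→Outcrop 102 = (-735, 735, -130.9), Outcrop 101→Outcrop 103 = (-555, 652, 0.5).
Normal n = (Outcrop 101→Outcrop 102) × (Outcrop 101→Outcrop 103) = (85714.3, 73017, -71295).
So ∂z/∂x = −n_x/n_z = 1.20225 and ∂z/∂y = −n_y/n_z = 1.02415.
Intercept c from Outcrop 101: 1235.4 − 413.57 − 100.37 = 721.46.
At (372, 244): z_contact = 447.24 + 249.89 + 721.46 = 1418.59 m.
Depth below ground = 1948.1 − 1418.59 = 529.5 m.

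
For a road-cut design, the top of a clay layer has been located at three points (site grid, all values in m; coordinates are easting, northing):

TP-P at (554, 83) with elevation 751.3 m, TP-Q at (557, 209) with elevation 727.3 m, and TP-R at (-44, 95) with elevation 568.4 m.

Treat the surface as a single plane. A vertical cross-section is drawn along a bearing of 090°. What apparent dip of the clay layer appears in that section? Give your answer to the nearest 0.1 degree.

16.8°

Let the plane be z = a·easting + b·northing + c.
TP-Q−TP-P: 3a + 126b = −24;  TP-R−TP-P: −598a + 12b = −182.9.
Solving gives a = 0.30189, b = −0.19766.
Unit vector along 090° is (sin 90°, cos 90°) = (1.0000, 0.0000).
Slope in that direction = a·(1.0000) + b·(0.0000) = 0.30189.
Apparent dip = arctan|0.30189| = 16.8° (true dip is 19.8°, so apparent ≤ true as expected).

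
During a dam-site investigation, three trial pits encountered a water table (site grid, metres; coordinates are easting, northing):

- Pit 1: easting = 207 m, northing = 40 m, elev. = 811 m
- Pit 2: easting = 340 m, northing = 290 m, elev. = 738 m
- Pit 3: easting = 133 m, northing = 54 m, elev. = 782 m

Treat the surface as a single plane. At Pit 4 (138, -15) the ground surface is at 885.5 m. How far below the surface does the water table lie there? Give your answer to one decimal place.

70.6 m

Let the plane be z = a·easting + b·northing + c.
Pit 2−Pit 1: 133a + 250b = −73;  Pit 3−Pit 1: −74a + 14b = −29.
Solving gives a = 0.30586, b = −0.45472.
Then c = 811 − a·207 − b·40 = 765.87.
At (138, -15): z_contact = 42.21 + 6.82 + 765.87 = 814.90 m.
Depth below ground = 885.5 − 814.90 = 70.6 m.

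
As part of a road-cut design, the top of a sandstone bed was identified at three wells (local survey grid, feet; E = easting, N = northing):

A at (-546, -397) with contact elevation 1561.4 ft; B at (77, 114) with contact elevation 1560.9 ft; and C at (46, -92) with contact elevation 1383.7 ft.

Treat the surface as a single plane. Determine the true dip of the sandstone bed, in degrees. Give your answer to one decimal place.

51.8°

Let the plane be z = a·E + b·N + c.
B−A: 623a + 511b = −0.5;  C−A: 592a + 305b = −177.7.
Solving gives a = −0.80582, b = 0.98146.
Gradient magnitude |∇z| = √(a² + b²) = √(0.64934 + 0.96326) = 1.26988.
True dip = arctan(1.26988) = 51.8°, dipping toward SE (azimuth ≈ 141°).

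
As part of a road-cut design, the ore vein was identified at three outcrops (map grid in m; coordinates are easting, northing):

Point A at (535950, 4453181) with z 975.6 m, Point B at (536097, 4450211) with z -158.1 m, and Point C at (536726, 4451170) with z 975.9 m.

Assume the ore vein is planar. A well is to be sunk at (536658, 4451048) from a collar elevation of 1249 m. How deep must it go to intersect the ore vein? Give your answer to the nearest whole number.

Let the plane be z = a·easting + b·northing + c.
Point B−Point A: 147a − 2970b = −1133.7;  Point C−Point A: 776a − 2011b = 0.3.
Solving gives a = 1.13521392, b = 0.43790453.
Then c = 975.6 − a·535950 − b·4453181 = −2557510.42.
At (536658, 4451048): z_contact = 609221.6 + 1949134.1 − 2557510.42 = 845.3 m.
Depth below ground = 1249 − 845.3 = 404 m.

404 m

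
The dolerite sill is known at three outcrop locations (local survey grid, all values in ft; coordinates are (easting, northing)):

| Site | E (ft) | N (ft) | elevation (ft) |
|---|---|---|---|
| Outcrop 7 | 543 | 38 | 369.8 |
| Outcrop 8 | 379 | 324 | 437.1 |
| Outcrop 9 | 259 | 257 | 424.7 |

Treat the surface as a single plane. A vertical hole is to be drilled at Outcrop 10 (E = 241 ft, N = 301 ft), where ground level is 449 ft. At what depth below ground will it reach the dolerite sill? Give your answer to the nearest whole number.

Let the plane be z = a·E + b·N + c.
Outcrop 8−Outcrop 7: −164a + 286b = 67.3;  Outcrop 9−Outcrop 7: −284a + 219b = 54.9.
Solving gives a = −0.02125, b = 0.22313.
Then c = 369.8 − a·543 − b·38 = 372.86.
At (241, 301): z_contact = −5.1 + 67.2 + 372.86 = 434.9 ft.
Depth below ground = 449 − 434.9 = 14 ft.

14 ft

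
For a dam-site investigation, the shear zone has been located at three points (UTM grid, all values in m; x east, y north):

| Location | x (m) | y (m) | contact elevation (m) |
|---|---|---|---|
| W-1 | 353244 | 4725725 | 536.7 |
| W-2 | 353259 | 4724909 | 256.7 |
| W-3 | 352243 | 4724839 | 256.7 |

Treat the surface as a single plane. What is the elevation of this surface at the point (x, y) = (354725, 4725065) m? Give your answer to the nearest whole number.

276 m

Two edge vectors: W-1→W-2 = (15, -816, -280), W-1→W-3 = (-1001, -886, -280).
Normal n = (W-1→W-2) × (W-1→W-3) = (-19600, 284480, -830106).
So ∂z/∂x = −n_x/n_z = −0.02361144 and ∂z/∂y = −n_y/n_z = 0.34270322.
Intercept c from W-1: 536.7 + 8340.60 − 1619521.18 = −1610643.88.
At (354725, 4725065): z = −8375.6 + 1619295.0 − 1610643.88 = 275.5 m.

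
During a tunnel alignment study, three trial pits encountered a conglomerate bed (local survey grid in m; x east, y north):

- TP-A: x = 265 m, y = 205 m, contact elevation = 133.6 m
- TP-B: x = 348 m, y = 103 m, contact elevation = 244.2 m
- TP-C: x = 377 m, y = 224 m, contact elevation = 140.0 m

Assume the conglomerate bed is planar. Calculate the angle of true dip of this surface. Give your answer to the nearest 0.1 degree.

Two edge vectors: TP-A→TP-B = (83, -102, 110.6), TP-A→TP-C = (112, 19, 6.4).
Normal n = (TP-A→TP-B) × (TP-A→TP-C) = (-2754.2, 11856, 13001).
So ∂z/∂x = −n_x/n_z = 0.21185 and ∂z/∂y = −n_y/n_z = −0.91193.
Gradient magnitude |∇z| = √(a² + b²) = √(0.04488 + 0.83162) = 0.93621.
True dip = arctan(0.93621) = 43.1°, dipping toward NNW (azimuth ≈ 347°).

43.1°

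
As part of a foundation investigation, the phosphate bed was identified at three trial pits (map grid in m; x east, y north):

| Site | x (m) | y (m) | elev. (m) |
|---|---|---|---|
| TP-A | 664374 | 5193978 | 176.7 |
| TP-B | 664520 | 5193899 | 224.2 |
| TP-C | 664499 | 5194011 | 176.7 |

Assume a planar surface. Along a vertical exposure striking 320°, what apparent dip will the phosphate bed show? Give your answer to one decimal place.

Let the plane be z = a·x + b·y + c.
TP-B−TP-A: 146a − 79b = 47.5;  TP-C−TP-A: 125a + 33b = 0.
Solving gives a = 0.10668, b = −0.40410.
Unit vector along 320° is (sin 320°, cos 320°) = (-0.6428, 0.7660).
Slope in that direction = a·(-0.6428) + b·(0.7660) = −0.37814.
Apparent dip = arctan|0.37814| = 20.7° (true dip is 22.7°, so apparent ≤ true as expected).

20.7°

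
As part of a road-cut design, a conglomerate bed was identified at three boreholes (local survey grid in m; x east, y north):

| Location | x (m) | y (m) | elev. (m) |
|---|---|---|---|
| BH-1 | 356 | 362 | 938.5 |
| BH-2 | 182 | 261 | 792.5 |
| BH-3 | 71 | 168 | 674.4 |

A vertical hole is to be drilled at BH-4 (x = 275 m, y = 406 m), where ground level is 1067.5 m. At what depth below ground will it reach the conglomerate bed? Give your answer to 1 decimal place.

117.4 m

Two edge vectors: BH-1→BH-2 = (-174, -101, -146), BH-1→BH-3 = (-285, -194, -264.1).
Normal n = (BH-1→BH-2) × (BH-1→BH-3) = (-1649.9, -4343.4, 4971).
So ∂z/∂x = −n_x/n_z = 0.33191 and ∂z/∂y = −n_y/n_z = 0.87375.
Intercept c from BH-1: 938.5 − 118.16 − 316.30 = 504.05.
At (275, 406): z_contact = 91.27 + 354.74 + 504.05 = 950.06 m.
Depth below ground = 1067.5 − 950.06 = 117.4 m.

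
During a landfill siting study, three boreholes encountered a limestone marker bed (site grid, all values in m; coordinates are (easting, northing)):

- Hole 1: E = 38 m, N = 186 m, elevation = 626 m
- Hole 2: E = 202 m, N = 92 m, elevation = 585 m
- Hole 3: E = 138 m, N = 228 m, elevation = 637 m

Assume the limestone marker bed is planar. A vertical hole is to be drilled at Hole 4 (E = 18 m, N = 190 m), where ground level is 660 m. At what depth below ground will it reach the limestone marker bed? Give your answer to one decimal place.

Two edge vectors: Hole 1→Hole 2 = (164, -94, -41), Hole 1→Hole 3 = (100, 42, 11).
Normal n = (Hole 1→Hole 2) × (Hole 1→Hole 3) = (688, -5904, 16288).
So ∂z/∂E = −n_x/n_z = −0.04224 and ∂z/∂N = −n_y/n_z = 0.36248.
Intercept c from Hole 1: 626 + 1.61 − 67.42 = 560.18.
At (18, 190): z_contact = −0.76 + 68.87 + 560.18 = 628.29 m.
Depth below ground = 660 − 628.29 = 31.7 m.

31.7 m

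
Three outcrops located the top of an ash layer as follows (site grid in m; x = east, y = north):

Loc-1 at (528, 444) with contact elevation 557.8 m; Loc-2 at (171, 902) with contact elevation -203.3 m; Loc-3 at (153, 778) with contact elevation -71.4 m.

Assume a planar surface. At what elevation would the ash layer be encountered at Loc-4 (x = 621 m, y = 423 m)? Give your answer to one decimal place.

642.3 m

Let the plane be z = a·x + b·y + c.
Loc-2−Loc-1: −357a + 458b = −761.1;  Loc-3−Loc-1: −375a + 334b = −629.2.
Solving gives a = 0.64683, b = −1.15760.
Then c = 557.8 − a·528 − b·444 = 730.25.
At (621, 423): z = 401.7 − 489.7 + 730.25 = 642.3 m.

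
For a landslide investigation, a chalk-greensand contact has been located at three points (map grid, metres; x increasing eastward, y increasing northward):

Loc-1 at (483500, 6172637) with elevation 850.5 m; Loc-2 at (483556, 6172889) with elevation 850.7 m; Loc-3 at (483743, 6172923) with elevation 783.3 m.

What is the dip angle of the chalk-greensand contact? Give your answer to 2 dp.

Two edge vectors: Loc-1→Loc-2 = (56, 252, 0.2), Loc-1→Loc-3 = (243, 286, -67.2).
Normal n = (Loc-1→Loc-2) × (Loc-1→Loc-3) = (-16991.6, 3811.8, -45220).
So ∂z/∂x = −n_x/n_z = −0.37575 and ∂z/∂y = −n_y/n_z = 0.08429.
Gradient magnitude |∇z| = √(a² + b²) = √(0.14119 + 0.00711) = 0.38509.
True dip = arctan(0.38509) = 21.06°, dipping toward ESE (azimuth ≈ 103°).

21.06°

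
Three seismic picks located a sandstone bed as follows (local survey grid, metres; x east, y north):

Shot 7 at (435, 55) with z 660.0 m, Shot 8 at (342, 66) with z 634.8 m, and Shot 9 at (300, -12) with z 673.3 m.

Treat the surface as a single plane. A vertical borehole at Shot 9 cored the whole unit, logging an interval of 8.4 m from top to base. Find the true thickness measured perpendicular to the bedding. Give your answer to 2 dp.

7.10 m

Let the plane be z = a·x + b·y + c.
Shot 8−Shot 7: −93a + 11b = −25.2;  Shot 9−Shot 7: −135a − 67b = 13.3.
Solving gives a = 0.19986, b = −0.60121.
|∇z| = √(a²+b²) = 0.63355, so dip δ = arctan(0.63355) = 32.36°.
True thickness = vertical thickness × cos δ = 8.4 × cos 32.36° = 7.10 m.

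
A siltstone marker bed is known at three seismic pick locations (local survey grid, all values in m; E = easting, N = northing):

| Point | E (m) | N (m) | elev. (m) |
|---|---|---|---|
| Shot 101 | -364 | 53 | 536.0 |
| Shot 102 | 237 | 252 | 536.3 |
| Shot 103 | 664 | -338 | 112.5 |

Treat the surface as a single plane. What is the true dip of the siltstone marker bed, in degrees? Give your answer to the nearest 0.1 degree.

31.4°

Two edge vectors: Shot 101→Shot 102 = (601, 199, 0.3), Shot 101→Shot 103 = (1028, -391, -423.5).
Normal n = (Shot 101→Shot 102) × (Shot 101→Shot 103) = (-84159.2, 254831.9, -439563).
So ∂z/∂E = −n_x/n_z = −0.19146 and ∂z/∂N = −n_y/n_z = 0.57974.
Gradient magnitude |∇z| = √(a² + b²) = √(0.03666 + 0.33610) = 0.61054.
True dip = arctan(0.61054) = 31.4°, dipping toward SSE (azimuth ≈ 162°).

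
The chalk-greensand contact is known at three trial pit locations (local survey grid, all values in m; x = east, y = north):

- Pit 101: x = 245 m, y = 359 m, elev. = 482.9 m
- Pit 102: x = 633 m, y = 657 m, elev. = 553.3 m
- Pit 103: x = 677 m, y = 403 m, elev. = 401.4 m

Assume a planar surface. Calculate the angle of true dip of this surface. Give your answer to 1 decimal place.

31.3°

Let the plane be z = a·x + b·y + c.
Pit 102−Pit 101: 388a + 298b = 70.4;  Pit 103−Pit 101: 432a + 44b = −81.5.
Solving gives a = −0.24524, b = 0.55555.
Gradient magnitude |∇z| = √(a² + b²) = √(0.06014 + 0.30863) = 0.60727.
True dip = arctan(0.60727) = 31.3°, dipping toward SSE (azimuth ≈ 156°).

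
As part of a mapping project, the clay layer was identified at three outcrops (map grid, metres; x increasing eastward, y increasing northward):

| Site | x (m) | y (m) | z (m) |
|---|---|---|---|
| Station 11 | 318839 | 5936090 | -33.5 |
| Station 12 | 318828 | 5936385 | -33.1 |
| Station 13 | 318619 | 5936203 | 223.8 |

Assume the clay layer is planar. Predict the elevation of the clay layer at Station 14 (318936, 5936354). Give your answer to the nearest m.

-160 m

Let the plane be z = a·x + b·y + c.
Station 12−Station 11: −11a + 295b = 0.4;  Station 13−Station 11: −220a + 113b = 257.3.
Solving gives a = −1.19167256, b = −0.04307932.
Then c = -33.5 − a·318839 − b·5936090 = 635640.88.
At (318936, 5936354): z = −380067.3 − 255734.1 + 635640.88 = -160.5 m.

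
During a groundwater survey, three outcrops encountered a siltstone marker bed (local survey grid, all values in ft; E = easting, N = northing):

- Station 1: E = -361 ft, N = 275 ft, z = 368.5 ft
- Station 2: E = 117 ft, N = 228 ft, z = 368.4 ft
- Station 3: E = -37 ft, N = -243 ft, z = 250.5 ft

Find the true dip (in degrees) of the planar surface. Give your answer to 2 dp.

13.70°

Let the plane be z = a·E + b·N + c.
Station 2−Station 1: 478a − 47b = −0.1;  Station 3−Station 1: 324a − 518b = −118.
Solving gives a = 0.02364, b = 0.24259.
Gradient magnitude |∇z| = √(a² + b²) = √(0.00056 + 0.05885) = 0.24374.
True dip = arctan(0.24374) = 13.70°, dipping toward S (azimuth ≈ 186°).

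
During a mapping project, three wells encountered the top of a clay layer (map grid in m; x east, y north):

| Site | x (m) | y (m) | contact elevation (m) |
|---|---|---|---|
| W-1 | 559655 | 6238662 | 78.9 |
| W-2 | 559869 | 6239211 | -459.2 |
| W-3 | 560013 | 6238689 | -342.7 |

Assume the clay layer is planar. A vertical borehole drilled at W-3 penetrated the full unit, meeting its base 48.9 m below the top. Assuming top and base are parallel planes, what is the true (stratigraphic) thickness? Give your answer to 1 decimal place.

30.4 m

Let the plane be z = a·x + b·y + c.
W-2−W-1: 214a + 549b = −538.1;  W-3−W-1: 358a + 27b = −421.6.
Solving gives a = −1.13716, b = −0.53688.
|∇z| = √(a²+b²) = 1.25753, so dip δ = arctan(1.25753) = 51.51°.
True thickness = vertical thickness × cos δ = 48.9 × cos 51.51° = 30.4 m.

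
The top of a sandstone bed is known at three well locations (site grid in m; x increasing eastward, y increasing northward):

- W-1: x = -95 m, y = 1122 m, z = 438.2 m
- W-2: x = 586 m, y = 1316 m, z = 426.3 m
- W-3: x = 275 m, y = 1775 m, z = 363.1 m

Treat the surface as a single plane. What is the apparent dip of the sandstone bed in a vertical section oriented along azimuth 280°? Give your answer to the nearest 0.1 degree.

2.3°

Let the plane be z = a·x + b·y + c.
W-2−W-1: 681a + 194b = −11.9;  W-3−W-1: 370a + 653b = −75.1.
Solving gives a = 0.01823, b = −0.12534.
Unit vector along 280° is (sin 280°, cos 280°) = (-0.9848, 0.1736).
Slope in that direction = a·(-0.9848) + b·(0.1736) = −0.03972.
Apparent dip = arctan|0.03972| = 2.3° (true dip is 7.2°, so apparent ≤ true as expected).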